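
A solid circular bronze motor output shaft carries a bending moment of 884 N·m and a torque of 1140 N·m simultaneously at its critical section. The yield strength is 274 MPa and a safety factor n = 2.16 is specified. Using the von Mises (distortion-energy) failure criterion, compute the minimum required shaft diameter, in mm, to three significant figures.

σ_allow = σ_y/n = 274/2.16 = 126.9 MPa.
For a solid shaft σ_b = 32M/(πd³) and τ = 16T/(πd³), so the von Mises stress is σ' = (16/πd³)·√(4M²+3T²).
√(4M²+3T²) = √(4×(884000)² + 3×(1.140×10^6)²) = 2.650×10^6 N·mm.
d³ = 16×2.650×10^6/(π×126.9) = 106400 mm³.
d = 47.39 mm.

d = 47.4 mm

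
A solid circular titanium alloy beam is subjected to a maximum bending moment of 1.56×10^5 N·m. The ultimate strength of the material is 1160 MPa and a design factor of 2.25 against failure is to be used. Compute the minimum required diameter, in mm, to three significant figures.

σ_allow = 1160/2.25 = 515.6 MPa.
For a solid circular section σ = 32M/(πd³), so d³ = 32M/(π σ_allow) = 32×1.5600×10^8/(π×515.6) = 3.082×10^6 mm³.
d = 145.5 mm.

d = 146 mm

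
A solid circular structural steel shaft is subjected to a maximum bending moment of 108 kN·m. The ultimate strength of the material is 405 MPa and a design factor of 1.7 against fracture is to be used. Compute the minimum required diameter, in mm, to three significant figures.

d = 167 mm

σ_allow = 405/1.7 = 238.2 MPa.
For a solid circular section σ = 32M/(πd³), so d³ = 32M/(π σ_allow) = 32×1.0800×10^8/(π×238.2) = 4.618×10^6 mm³.
d = 166.5 mm.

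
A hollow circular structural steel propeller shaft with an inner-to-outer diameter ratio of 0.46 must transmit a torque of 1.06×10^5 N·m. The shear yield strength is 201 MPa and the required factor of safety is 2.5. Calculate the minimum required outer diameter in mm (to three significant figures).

τ_allow = 201/2.5 = 80.40 MPa.
For a hollow shaft τ = 16T/[πd_o³(1−k⁴)] with k = 0.46, so 1−k⁴ = 0.9552.
d_o³ = 16T/[π τ_allow (1−k⁴)] = 16×1.0600×10^8/(π×80.40×0.9552) = 7.029×10^6 mm³.
d_o = 191.6 mm.

d_o = 192 mm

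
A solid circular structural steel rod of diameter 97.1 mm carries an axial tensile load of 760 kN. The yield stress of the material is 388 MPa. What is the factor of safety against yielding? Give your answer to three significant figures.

n = 3.78

A = πd²/4 = 7405 mm².
σ = F/A = 760000/7405 = 102.6 MPa.
n = 388/102.6 = 3.780.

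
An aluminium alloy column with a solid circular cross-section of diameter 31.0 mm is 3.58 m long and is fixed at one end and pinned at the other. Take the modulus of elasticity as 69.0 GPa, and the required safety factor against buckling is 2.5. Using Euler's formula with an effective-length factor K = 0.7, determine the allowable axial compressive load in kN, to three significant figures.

I = πd⁴/64 = π×31.0⁴/64 = 45330 mm⁴.
Effective length L_e = KL = 0.7×3.58 m = 2506 mm.
Euler critical load P_cr = π²EI/L_e² = π²×69000×45330/2506² = 4916 N.
P_allow = P_cr/n = 4916/2.5 = 1966 N.

P_allow = 1.97 kN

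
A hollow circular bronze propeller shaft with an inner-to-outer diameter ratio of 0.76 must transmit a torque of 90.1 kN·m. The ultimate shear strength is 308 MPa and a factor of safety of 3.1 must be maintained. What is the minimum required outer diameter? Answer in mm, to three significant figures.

d_o = 191 mm

τ_allow = 308/3.1 = 99.35 MPa.
For a hollow shaft τ = 16T/[πd_o³(1−k⁴)] with k = 0.76, so 1−k⁴ = 0.6664.
d_o³ = 16T/[π τ_allow (1−k⁴)] = 16×9.0100×10^7/(π×99.35×0.6664) = 6.931×10^6 mm³.
d_o = 190.7 mm.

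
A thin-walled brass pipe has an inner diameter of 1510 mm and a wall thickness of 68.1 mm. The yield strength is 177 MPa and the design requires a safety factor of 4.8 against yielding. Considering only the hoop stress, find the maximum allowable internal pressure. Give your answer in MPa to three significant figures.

p_allow = 3.33 MPa

σ_allow = 177/4.8 = 36.88 MPa.
σ_h = pD/(2t) → p_allow = 2σ_allow t/D = 2×36.88×68.1/1510 = 3.326 MPa.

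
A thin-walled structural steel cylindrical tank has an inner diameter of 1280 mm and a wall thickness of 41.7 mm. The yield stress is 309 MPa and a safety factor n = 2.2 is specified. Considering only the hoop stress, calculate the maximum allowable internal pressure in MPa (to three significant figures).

σ_allow = 309/2.2 = 140.5 MPa.
σ_h = pD/(2t) → p_allow = 2σ_allow t/D = 2×140.5×41.7/1280 = 9.151 MPa.

p_allow = 9.15 MPa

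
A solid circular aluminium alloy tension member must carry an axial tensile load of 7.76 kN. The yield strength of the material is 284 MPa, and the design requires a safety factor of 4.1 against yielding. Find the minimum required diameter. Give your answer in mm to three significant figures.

Allowable stress σ_allow = 284/4.1 = 69.27 MPa.
Required area A = F/σ_allow = 7760.0/69.27 = 112.0 mm².
A = πd²/4 → d = √(4A/π) = 11.94 mm.

d = 11.9 mm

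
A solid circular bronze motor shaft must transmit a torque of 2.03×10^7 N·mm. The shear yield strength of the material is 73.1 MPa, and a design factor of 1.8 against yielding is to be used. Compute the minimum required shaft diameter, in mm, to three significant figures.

Allowable shear stress τ_allow = 73.1/1.8 = 40.61 MPa.
For a solid shaft τ = 16T/(πd³), so d³ = 16T/(π τ_allow) = 16×2.0300×10^7/(π×40.61) = 2.546×10^6 mm³.
d = (2.546×10^6)^(1/3) = 136.5 mm.

d = 137 mm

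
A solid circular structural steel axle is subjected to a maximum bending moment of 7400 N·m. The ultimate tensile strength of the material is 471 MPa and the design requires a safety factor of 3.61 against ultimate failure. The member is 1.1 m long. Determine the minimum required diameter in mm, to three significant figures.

σ_allow = 471/3.61 = 130.5 MPa.
For a solid circular section σ = 32M/(πd³), so d³ = 32M/(π σ_allow) = 32×7400000/(π×130.5) = 577700 mm³.
d = 83.29 mm.

d = 83.3 mm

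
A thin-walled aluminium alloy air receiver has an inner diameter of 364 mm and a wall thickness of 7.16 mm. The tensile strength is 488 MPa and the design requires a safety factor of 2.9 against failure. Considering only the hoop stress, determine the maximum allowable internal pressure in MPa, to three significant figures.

σ_allow = 488/2.9 = 168.3 MPa.
σ_h = pD/(2t) → p_allow = 2σ_allow t/D = 2×168.3×7.16/364 = 6.620 MPa.

p_allow = 6.62 MPa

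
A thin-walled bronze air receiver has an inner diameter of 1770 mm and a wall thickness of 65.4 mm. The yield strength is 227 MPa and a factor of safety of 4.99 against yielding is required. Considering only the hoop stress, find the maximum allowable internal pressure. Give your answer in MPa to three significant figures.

σ_allow = 227/4.99 = 45.49 MPa.
σ_h = pD/(2t) → p_allow = 2σ_allow t/D = 2×45.49×65.4/1770 = 3.362 MPa.

p_allow = 3.36 MPa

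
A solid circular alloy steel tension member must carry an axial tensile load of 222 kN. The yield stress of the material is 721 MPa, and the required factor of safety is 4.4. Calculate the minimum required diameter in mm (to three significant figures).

d = 41.5 mm

Allowable stress σ_allow = 721/4.4 = 163.9 MPa.
Required area A = F/σ_allow = 222000/163.9 = 1355 mm².
A = πd²/4 → d = √(4A/π) = 41.53 mm.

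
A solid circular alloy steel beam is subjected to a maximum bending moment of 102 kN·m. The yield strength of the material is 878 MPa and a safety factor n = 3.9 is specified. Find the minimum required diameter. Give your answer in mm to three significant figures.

σ_allow = 878/3.9 = 225.1 MPa.
For a solid circular section σ = 32M/(πd³), so d³ = 32M/(π σ_allow) = 32×1.0200×10^8/(π×225.1) = 4.615×10^6 mm³.
d = 166.5 mm.

d = 166 mm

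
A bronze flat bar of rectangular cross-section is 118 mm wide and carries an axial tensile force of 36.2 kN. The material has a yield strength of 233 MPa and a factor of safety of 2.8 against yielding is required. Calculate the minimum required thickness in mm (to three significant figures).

σ_allow = 233/2.8 = 83.21 MPa.
Required area A = F/σ_allow = 36200/83.21 = 435.0 mm².
t = A/w = 435.0/118 = 3.687 mm.

t = 3.69 mm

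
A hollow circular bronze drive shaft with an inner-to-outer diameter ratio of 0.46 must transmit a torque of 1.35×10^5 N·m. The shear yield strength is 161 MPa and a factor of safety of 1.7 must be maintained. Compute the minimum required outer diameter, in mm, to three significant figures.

τ_allow = 161/1.7 = 94.71 MPa.
For a hollow shaft τ = 16T/[πd_o³(1−k⁴)] with k = 0.46, so 1−k⁴ = 0.9552.
d_o³ = 16T/[π τ_allow (1−k⁴)] = 16×1.3500×10^8/(π×94.71×0.9552) = 7.600×10^6 mm³.
d_o = 196.6 mm.

d_o = 197 mm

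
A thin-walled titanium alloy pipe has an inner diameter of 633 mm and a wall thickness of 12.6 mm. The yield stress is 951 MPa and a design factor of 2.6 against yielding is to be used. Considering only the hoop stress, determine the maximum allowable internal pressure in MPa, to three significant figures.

σ_allow = 951/2.6 = 365.8 MPa.
σ_h = pD/(2t) → p_allow = 2σ_allow t/D = 2×365.8×12.6/633 = 14.56 MPa.

p_allow = 14.6 MPa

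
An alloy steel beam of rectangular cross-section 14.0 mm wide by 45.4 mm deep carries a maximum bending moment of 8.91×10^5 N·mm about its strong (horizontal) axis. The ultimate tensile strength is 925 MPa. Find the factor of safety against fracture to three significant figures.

n = 4.99

Section modulus S = bh²/6 = 14.0×45.4²/6 = 4809 mm³.
σ = M/S = 891000/4809 = 185.3 MPa.
n = 925/185.3 = 4.993.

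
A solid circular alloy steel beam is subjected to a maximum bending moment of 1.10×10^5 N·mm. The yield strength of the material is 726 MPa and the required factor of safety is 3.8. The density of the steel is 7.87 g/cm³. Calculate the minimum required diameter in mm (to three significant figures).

d = 18.0 mm

σ_allow = 726/3.8 = 191.1 MPa.
For a solid circular section σ = 32M/(πd³), so d³ = 32M/(π σ_allow) = 32×110000/(π×191.1) = 5865 mm³.
d = 18.03 mm.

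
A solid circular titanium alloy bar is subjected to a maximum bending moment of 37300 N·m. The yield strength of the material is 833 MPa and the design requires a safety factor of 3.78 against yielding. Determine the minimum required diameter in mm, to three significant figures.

d = 120 mm

σ_allow = 833/3.78 = 220.4 MPa.
For a solid circular section σ = 32M/(πd³), so d³ = 32M/(π σ_allow) = 32×3.7300×10^7/(π×220.4) = 1.724×10^6 mm³.
d = 119.9 mm.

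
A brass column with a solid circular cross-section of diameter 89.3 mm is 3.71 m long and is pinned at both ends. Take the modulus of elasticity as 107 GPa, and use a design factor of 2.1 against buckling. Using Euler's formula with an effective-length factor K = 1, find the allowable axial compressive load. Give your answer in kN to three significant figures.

P_allow = 114 kN

I = πd⁴/64 = π×89.3⁴/64 = 3.122×10^6 mm⁴.
Effective length L_e = KL = 1×3.71 m = 3710 mm.
Euler critical load P_cr = π²EI/L_e² = π²×107000×3.122×10^6/3710² = 239500 N.
P_allow = P_cr/n = 239500/2.1 = 114000 N.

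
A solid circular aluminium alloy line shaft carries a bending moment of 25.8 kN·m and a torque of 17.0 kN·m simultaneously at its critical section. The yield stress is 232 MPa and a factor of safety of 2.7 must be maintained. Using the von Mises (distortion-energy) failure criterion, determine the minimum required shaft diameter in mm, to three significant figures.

σ_allow = σ_y/n = 232/2.7 = 85.93 MPa.
For a solid shaft σ_b = 32M/(πd³) and τ = 16T/(πd³), so the von Mises stress is σ' = (16/πd³)·√(4M²+3T²).
√(4M²+3T²) = √(4×(2.580×10^7)² + 3×(1.700×10^7)²) = 5.941×10^7 N·mm.
d³ = 16×5.941×10^7/(π×85.93) = 3.521×10^6 mm³.
d = 152.1 mm.

d = 152 mm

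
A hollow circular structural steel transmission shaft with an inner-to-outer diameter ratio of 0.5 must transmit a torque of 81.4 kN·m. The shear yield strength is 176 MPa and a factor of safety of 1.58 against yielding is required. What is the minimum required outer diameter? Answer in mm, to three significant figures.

τ_allow = 176/1.58 = 111.4 MPa.
For a hollow shaft τ = 16T/[πd_o³(1−k⁴)] with k = 0.5, so 1−k⁴ = 0.9375.
d_o³ = 16T/[π τ_allow (1−k⁴)] = 16×8.1400×10^7/(π×111.4×0.9375) = 3.970×10^6 mm³.
d_o = 158.3 mm.

d_o = 158 mm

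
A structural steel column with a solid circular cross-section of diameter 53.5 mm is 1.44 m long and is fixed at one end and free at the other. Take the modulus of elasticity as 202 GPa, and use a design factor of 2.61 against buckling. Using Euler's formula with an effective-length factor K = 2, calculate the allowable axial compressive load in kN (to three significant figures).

P_allow = 37.0 kN

I = πd⁴/64 = π×53.5⁴/64 = 402100 mm⁴.
Effective length L_e = KL = 2×1.44 m = 2880 mm.
Euler critical load P_cr = π²EI/L_e² = π²×202000×402100/2880² = 96660 N.
P_allow = P_cr/n = 96660/2.61 = 37030 N.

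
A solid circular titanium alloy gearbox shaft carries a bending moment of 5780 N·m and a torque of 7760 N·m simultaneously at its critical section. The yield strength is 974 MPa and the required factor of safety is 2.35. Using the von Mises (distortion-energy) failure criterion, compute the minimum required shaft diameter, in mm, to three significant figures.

d = 60.2 mm

σ_allow = σ_y/n = 974/2.35 = 414.5 MPa.
For a solid shaft σ_b = 32M/(πd³) and τ = 16T/(πd³), so the von Mises stress is σ' = (16/πd³)·√(4M²+3T²).
√(4M²+3T²) = √(4×(5.780×10^6)² + 3×(7.760×10^6)²) = 1.773×10^7 N·mm.
d³ = 16×1.773×10^7/(π×414.5) = 217800 mm³.
d = 60.17 mm.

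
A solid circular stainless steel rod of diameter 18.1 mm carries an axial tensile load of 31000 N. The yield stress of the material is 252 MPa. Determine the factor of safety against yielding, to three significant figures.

n = 2.09

A = πd²/4 = 257.3 mm².
σ = F/A = 31000/257.3 = 120.5 MPa.
n = 252/120.5 = 2.092.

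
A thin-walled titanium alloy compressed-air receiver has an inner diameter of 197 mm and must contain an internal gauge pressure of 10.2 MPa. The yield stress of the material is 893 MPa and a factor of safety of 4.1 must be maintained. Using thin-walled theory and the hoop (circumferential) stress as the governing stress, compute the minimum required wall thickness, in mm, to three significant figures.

t = 4.61 mm

σ_allow = 893/4.1 = 217.8 MPa.
Hoop stress σ_h = pD/(2t), so t = pD/(2σ_allow) = 10.2×197/(2×217.8) = 4.613 mm.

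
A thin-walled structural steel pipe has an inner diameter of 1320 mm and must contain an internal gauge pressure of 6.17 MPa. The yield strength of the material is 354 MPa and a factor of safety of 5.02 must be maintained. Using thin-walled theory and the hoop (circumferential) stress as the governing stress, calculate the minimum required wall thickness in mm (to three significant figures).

σ_allow = 354/5.02 = 70.52 MPa.
Hoop stress σ_h = pD/(2t), so t = pD/(2σ_allow) = 6.17×1320/(2×70.52) = 57.75 mm.

t = 57.7 mm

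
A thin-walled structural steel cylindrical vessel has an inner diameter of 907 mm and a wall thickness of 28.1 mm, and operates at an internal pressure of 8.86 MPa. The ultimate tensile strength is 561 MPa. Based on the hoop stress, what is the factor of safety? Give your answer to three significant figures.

n = 3.92

σ_h = pD/(2t) = 8.86×907/(2×28.1) = 143.0 MPa.
n = 561/143.0 = 3.923.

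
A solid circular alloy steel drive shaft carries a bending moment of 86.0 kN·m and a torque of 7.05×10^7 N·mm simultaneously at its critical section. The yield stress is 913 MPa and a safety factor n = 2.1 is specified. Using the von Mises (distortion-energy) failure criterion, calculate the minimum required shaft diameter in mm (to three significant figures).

d = 135 mm

σ_allow = σ_y/n = 913/2.1 = 434.8 MPa.
For a solid shaft σ_b = 32M/(πd³) and τ = 16T/(πd³), so the von Mises stress is σ' = (16/πd³)·√(4M²+3T²).
√(4M²+3T²) = √(4×(8.600×10^7)² + 3×(7.050×10^7)²) = 2.109×10^8 N·mm.
d³ = 16×2.109×10^8/(π×434.8) = 2.471×10^6 mm³.
d = 135.2 mm.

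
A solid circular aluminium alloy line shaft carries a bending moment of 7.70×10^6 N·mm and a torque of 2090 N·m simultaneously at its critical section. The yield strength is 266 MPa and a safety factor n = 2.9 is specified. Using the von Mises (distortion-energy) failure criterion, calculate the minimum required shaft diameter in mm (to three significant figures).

σ_allow = σ_y/n = 266/2.9 = 91.72 MPa.
For a solid shaft σ_b = 32M/(πd³) and τ = 16T/(πd³), so the von Mises stress is σ' = (16/πd³)·√(4M²+3T²).
√(4M²+3T²) = √(4×(7.700×10^6)² + 3×(2.090×10^6)²) = 1.582×10^7 N·mm.
d³ = 16×1.582×10^7/(π×91.72) = 878400 mm³.
d = 95.77 mm.

d = 95.8 mm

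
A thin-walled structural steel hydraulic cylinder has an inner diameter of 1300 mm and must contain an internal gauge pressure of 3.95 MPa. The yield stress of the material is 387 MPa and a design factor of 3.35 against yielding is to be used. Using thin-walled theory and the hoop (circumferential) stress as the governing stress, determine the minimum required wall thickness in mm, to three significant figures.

σ_allow = 387/3.35 = 115.5 MPa.
Hoop stress σ_h = pD/(2t), so t = pD/(2σ_allow) = 3.95×1300/(2×115.5) = 22.23 mm.

t = 22.2 mm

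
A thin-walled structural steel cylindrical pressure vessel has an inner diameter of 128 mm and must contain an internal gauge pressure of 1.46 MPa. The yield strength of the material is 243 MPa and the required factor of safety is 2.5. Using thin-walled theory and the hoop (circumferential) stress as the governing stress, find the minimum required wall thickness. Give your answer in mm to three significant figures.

t = 0.961 mm

σ_allow = 243/2.5 = 97.20 MPa.
Hoop stress σ_h = pD/(2t), so t = pD/(2σ_allow) = 1.46×128/(2×97.20) = 0.9613 mm.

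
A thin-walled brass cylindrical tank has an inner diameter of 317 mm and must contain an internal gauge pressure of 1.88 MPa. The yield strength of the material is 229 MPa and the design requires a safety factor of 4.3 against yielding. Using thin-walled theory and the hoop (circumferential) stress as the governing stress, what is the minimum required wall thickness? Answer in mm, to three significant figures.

σ_allow = 229/4.3 = 53.26 MPa.
Hoop stress σ_h = pD/(2t), so t = pD/(2σ_allow) = 1.88×317/(2×53.26) = 5.595 mm.

t = 5.60 mm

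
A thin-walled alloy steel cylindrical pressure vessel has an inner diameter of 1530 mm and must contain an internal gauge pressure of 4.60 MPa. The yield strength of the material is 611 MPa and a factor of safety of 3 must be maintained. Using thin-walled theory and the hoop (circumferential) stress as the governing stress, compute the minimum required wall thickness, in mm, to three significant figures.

t = 17.3 mm

σ_allow = 611/3 = 203.7 MPa.
Hoop stress σ_h = pD/(2t), so t = pD/(2σ_allow) = 4.60×1530/(2×203.7) = 17.28 mm.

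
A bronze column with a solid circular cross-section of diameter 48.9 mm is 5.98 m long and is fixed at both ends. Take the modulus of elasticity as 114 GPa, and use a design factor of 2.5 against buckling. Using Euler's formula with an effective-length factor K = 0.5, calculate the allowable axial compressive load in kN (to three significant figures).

P_allow = 14.1 kN

I = πd⁴/64 = π×48.9⁴/64 = 280700 mm⁴.
Effective length L_e = KL = 0.5×5.98 m = 2990 mm.
Euler critical load P_cr = π²EI/L_e² = π²×114000×280700/2990² = 35320 N.
P_allow = P_cr/n = 35320/2.5 = 14130 N.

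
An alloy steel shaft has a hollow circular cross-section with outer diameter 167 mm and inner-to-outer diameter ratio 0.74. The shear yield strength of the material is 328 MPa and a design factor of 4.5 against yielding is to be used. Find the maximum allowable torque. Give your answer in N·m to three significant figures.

T_allow = 46700 N·m

τ_allow = 328/4.5 = 72.89 MPa.
For a hollow shaft T_allow = τ_allow·πd_o³(1−k⁴)/16 with 1−k⁴ = 0.7001, so πd_o³(1−k⁴)/16 = 640300 mm³.
T_allow = 72.89×640300 = 4.667×10^7 N·mm = 46670 N·m.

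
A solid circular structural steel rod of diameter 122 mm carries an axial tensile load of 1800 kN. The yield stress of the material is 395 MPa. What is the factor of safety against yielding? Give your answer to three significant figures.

A = πd²/4 = 11690 mm².
σ = F/A = 1800000/11690 = 154.0 MPa.
n = 395/154.0 = 2.565.

n = 2.57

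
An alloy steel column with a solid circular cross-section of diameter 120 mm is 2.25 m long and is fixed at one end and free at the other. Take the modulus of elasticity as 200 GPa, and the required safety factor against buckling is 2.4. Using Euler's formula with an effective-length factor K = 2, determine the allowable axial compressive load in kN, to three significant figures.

P_allow = 413 kN

I = πd⁴/64 = π×120⁴/64 = 1.018×10^7 mm⁴.
Effective length L_e = KL = 2×2.25 m = 4500 mm.
Euler critical load P_cr = π²EI/L_e² = π²×200000×1.018×10^7/4500² = 992200 N.
P_allow = P_cr/n = 992200/2.4 = 413400 N.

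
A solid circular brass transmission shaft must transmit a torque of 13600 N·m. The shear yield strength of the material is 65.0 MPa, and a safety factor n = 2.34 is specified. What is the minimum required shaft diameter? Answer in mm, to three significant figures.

Allowable shear stress τ_allow = 65.0/2.34 = 27.78 MPa.
For a solid shaft τ = 16T/(πd³), so d³ = 16T/(π τ_allow) = 16×1.3600×10^7/(π×27.78) = 2.494×10^6 mm³.
d = (2.494×10^6)^(1/3) = 135.6 mm.

d = 136 mm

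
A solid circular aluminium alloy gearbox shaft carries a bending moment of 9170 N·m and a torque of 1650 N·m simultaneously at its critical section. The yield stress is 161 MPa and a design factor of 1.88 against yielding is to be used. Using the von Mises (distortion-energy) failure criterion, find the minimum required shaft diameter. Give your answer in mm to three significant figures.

d = 103 mm

σ_allow = σ_y/n = 161/1.88 = 85.64 MPa.
For a solid shaft σ_b = 32M/(πd³) and τ = 16T/(πd³), so the von Mises stress is σ' = (16/πd³)·√(4M²+3T²).
√(4M²+3T²) = √(4×(9.170×10^6)² + 3×(1.650×10^6)²) = 1.856×10^7 N·mm.
d³ = 16×1.856×10^7/(π×85.64) = 1.104×10^6 mm³.
d = 103.3 mm.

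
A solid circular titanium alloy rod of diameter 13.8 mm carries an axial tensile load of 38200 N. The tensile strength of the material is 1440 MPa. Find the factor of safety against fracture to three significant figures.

n = 5.64

A = πd²/4 = 149.6 mm².
σ = F/A = 38200/149.6 = 255.4 MPa.
n = 1440/255.4 = 5.638.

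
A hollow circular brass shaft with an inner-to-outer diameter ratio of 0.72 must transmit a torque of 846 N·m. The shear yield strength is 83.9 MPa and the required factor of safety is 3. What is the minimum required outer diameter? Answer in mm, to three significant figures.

d_o = 59.5 mm

τ_allow = 83.9/3 = 27.97 MPa.
For a hollow shaft τ = 16T/[πd_o³(1−k⁴)] with k = 0.72, so 1−k⁴ = 0.7313.
d_o³ = 16T/[π τ_allow (1−k⁴)] = 16×846000/(π×27.97×0.7313) = 210700 mm³.
d_o = 59.50 mm.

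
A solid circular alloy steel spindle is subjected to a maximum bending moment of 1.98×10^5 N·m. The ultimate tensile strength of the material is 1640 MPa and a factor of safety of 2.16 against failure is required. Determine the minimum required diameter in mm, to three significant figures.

σ_allow = 1640/2.16 = 759.3 MPa.
For a solid circular section σ = 32M/(πd³), so d³ = 32M/(π σ_allow) = 32×1.9800×10^8/(π×759.3) = 2.656×10^6 mm³.
d = 138.5 mm.

d = 138 mm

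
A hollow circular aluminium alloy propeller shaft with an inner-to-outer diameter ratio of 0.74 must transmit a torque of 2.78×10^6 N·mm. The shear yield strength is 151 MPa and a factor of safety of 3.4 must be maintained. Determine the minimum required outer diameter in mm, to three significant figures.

d_o = 76.9 mm

τ_allow = 151/3.4 = 44.41 MPa.
For a hollow shaft τ = 16T/[πd_o³(1−k⁴)] with k = 0.74, so 1−k⁴ = 0.7001.
d_o³ = 16T/[π τ_allow (1−k⁴)] = 16×2780000/(π×44.41×0.7001) = 455300 mm³.
d_o = 76.93 mm.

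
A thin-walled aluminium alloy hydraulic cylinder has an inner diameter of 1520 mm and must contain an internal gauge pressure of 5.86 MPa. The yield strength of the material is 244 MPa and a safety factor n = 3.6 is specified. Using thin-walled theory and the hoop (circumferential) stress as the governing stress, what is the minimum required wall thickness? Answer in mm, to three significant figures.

σ_allow = 244/3.6 = 67.78 MPa.
Hoop stress σ_h = pD/(2t), so t = pD/(2σ_allow) = 5.86×1520/(2×67.78) = 65.71 mm.

t = 65.7 mm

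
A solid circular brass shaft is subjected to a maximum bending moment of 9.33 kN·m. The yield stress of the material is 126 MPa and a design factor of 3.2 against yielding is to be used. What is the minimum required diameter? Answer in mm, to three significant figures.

σ_allow = 126/3.2 = 39.38 MPa.
For a solid circular section σ = 32M/(πd³), so d³ = 32M/(π σ_allow) = 32×9330000/(π×39.38) = 2.414×10^6 mm³.
d = 134.1 mm.

d = 134 mm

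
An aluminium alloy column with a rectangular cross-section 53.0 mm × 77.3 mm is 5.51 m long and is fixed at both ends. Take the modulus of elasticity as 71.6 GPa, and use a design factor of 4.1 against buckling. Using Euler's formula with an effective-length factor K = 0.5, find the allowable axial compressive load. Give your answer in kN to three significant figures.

Buckling occurs about the weak axis: I_min = h·b³/12 = 77.3×53.0³/12 = 959000 mm⁴ (b = 53.0 mm is the smaller dimension).
Effective length L_e = KL = 0.5×5.51 m = 2755 mm.
Euler critical load P_cr = π²EI/L_e² = π²×71600×959000/2755² = 89290 N.
P_allow = P_cr/n = 89290/4.1 = 21780 N.

P_allow = 21.8 kN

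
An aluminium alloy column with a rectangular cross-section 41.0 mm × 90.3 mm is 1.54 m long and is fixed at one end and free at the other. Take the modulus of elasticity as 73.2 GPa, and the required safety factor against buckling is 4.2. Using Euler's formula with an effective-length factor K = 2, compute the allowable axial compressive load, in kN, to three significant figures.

P_allow = 9.40 kN

Buckling occurs about the weak axis: I_min = h·b³/12 = 90.3×41.0³/12 = 518600 mm⁴ (b = 41.0 mm is the smaller dimension).
Effective length L_e = KL = 2×1.54 m = 3080 mm.
Euler critical load P_cr = π²EI/L_e² = π²×73200×518600/3080² = 39500 N.
P_allow = P_cr/n = 39500/4.2 = 9404 N.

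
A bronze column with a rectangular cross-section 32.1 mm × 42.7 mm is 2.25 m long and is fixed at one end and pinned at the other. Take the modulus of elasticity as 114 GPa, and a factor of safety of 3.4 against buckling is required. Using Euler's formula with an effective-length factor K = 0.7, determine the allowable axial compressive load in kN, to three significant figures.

Buckling occurs about the weak axis: I_min = h·b³/12 = 42.7×32.1³/12 = 117700 mm⁴ (b = 32.1 mm is the smaller dimension).
Effective length L_e = KL = 0.7×2.25 m = 1575 mm.
Euler critical load P_cr = π²EI/L_e² = π²×114000×117700/1575² = 53380 N.
P_allow = P_cr/n = 53380/3.4 = 15700 N.

P_allow = 15.7 kN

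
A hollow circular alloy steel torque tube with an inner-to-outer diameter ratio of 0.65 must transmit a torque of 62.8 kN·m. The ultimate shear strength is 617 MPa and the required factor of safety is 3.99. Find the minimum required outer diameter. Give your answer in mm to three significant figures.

τ_allow = 617/3.99 = 154.6 MPa.
For a hollow shaft τ = 16T/[πd_o³(1−k⁴)] with k = 0.65, so 1−k⁴ = 0.8215.
d_o³ = 16T/[π τ_allow (1−k⁴)] = 16×6.2800×10^7/(π×154.6×0.8215) = 2.518×10^6 mm³.
d_o = 136.0 mm.

d_o = 136 mm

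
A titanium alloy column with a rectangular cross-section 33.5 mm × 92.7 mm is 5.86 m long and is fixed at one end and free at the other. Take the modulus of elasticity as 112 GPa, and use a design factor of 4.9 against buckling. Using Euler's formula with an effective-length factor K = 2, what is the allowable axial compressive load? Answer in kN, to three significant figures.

P_allow = 0.477 kN

Buckling occurs about the weak axis: I_min = h·b³/12 = 92.7×33.5³/12 = 290400 mm⁴ (b = 33.5 mm is the smaller dimension).
Effective length L_e = KL = 2×5.86 m = 11720 mm.
Euler critical load P_cr = π²EI/L_e² = π²×112000×290400/11720² = 2337 N.
P_allow = P_cr/n = 2337/4.9 = 477.0 N.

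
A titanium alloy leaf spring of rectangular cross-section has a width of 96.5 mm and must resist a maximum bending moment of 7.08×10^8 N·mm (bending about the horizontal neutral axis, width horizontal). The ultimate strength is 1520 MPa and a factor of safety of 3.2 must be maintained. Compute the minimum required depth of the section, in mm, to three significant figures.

σ_allow = 1520/3.2 = 475.0 MPa.
For a rectangular section σ = 6M/(bh²), so h² = 6M/(b σ_allow) = 6×7.0800×10^8/(96.5×475.0) = 92680 mm².
h = 304.4 mm.

h = 304 mm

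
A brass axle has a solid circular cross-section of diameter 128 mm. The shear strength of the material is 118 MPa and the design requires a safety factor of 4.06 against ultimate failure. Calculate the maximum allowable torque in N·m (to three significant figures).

T_allow = 12000 N·m

τ_allow = 118/4.06 = 29.06 MPa.
For a solid shaft T_allow = τ_allow·πd³/16; πd³/16 = π×128³/16 = 411800 mm³.
T_allow = 29.06×411800 = 1.197×10^7 N·mm = 11970 N·m.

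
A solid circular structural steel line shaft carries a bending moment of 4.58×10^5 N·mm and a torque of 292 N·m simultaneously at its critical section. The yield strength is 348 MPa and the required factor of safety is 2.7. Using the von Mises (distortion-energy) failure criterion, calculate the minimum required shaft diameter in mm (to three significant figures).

d = 34.6 mm

σ_allow = σ_y/n = 348/2.7 = 128.9 MPa.
For a solid shaft σ_b = 32M/(πd³) and τ = 16T/(πd³), so the von Mises stress is σ' = (16/πd³)·√(4M²+3T²).
√(4M²+3T²) = √(4×(458000)² + 3×(292000)²) = 1.046×10^6 N·mm.
d³ = 16×1.046×10^6/(π×128.9) = 41350 mm³.
d = 34.58 mm.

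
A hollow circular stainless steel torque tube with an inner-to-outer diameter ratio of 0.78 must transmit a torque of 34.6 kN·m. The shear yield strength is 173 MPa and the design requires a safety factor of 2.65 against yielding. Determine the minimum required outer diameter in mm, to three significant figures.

τ_allow = 173/2.65 = 65.28 MPa.
For a hollow shaft τ = 16T/[πd_o³(1−k⁴)] with k = 0.78, so 1−k⁴ = 0.6298.
d_o³ = 16T/[π τ_allow (1−k⁴)] = 16×3.4600×10^7/(π×65.28×0.6298) = 4.286×10^6 mm³.
d_o = 162.4 mm.

d_o = 162 mm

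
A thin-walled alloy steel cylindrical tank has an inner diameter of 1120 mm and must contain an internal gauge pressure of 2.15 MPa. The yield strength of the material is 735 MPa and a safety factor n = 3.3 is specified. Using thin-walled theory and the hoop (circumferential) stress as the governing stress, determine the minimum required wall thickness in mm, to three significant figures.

t = 5.41 mm

σ_allow = 735/3.3 = 222.7 MPa.
Hoop stress σ_h = pD/(2t), so t = pD/(2σ_allow) = 2.15×1120/(2×222.7) = 5.406 mm.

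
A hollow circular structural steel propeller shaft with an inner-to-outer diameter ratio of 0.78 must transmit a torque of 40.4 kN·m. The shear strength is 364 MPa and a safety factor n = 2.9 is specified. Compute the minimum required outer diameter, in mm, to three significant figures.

τ_allow = 364/2.9 = 125.5 MPa.
For a hollow shaft τ = 16T/[πd_o³(1−k⁴)] with k = 0.78, so 1−k⁴ = 0.6298.
d_o³ = 16T/[π τ_allow (1−k⁴)] = 16×4.0400×10^7/(π×125.5×0.6298) = 2.603×10^6 mm³.
d_o = 137.6 mm.

d_o = 138 mm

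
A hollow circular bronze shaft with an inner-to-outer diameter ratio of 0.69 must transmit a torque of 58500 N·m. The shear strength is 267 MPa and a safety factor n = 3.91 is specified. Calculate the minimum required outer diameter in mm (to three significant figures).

τ_allow = 267/3.91 = 68.29 MPa.
For a hollow shaft τ = 16T/[πd_o³(1−k⁴)] with k = 0.69, so 1−k⁴ = 0.7733.
d_o³ = 16T/[π τ_allow (1−k⁴)] = 16×5.8500×10^7/(π×68.29×0.7733) = 5.642×10^6 mm³.
d_o = 178.0 mm.

d_o = 178 mm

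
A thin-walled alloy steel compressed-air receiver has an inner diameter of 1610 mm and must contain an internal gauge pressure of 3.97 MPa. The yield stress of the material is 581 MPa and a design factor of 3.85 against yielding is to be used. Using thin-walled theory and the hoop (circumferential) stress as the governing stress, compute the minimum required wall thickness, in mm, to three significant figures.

σ_allow = 581/3.85 = 150.9 MPa.
Hoop stress σ_h = pD/(2t), so t = pD/(2σ_allow) = 3.97×1610/(2×150.9) = 21.18 mm.

t = 21.2 mm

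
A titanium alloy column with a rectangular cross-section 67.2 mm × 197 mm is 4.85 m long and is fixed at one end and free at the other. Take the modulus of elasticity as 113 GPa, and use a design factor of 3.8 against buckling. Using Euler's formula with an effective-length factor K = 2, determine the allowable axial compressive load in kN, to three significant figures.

Buckling occurs about the weak axis: I_min = h·b³/12 = 197×67.2³/12 = 4.982×10^6 mm⁴ (b = 67.2 mm is the smaller dimension).
Effective length L_e = KL = 2×4.85 m = 9700 mm.
Euler critical load P_cr = π²EI/L_e² = π²×113000×4.982×10^6/9700² = 59050 N.
P_allow = P_cr/n = 59050/3.8 = 15540 N.

P_allow = 15.5 kN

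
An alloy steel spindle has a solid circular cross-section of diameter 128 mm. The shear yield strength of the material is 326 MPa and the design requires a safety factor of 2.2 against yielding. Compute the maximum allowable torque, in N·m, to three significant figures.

T_allow = 61000 N·m

τ_allow = 326/2.2 = 148.2 MPa.
For a solid shaft T_allow = τ_allow·πd³/16; πd³/16 = π×128³/16 = 411800 mm³.
T_allow = 148.2×411800 = 6.102×10^7 N·mm = 61020 N·m.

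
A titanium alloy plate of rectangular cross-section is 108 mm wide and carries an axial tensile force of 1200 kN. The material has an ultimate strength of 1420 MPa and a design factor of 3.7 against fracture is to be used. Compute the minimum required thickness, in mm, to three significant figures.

t = 29.0 mm

σ_allow = 1420/3.7 = 383.8 MPa.
Required area A = F/σ_allow = 1200000/383.8 = 3127 mm².
t = A/w = 3127/108 = 28.95 mm.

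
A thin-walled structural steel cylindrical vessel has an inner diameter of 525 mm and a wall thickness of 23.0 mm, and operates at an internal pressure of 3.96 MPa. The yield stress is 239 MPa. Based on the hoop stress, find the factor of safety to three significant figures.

σ_h = pD/(2t) = 3.96×525/(2×23.0) = 45.20 MPa.
n = 239/45.20 = 5.288.

n = 5.29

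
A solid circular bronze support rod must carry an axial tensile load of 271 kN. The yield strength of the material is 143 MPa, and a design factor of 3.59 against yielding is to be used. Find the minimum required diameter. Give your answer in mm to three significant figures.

d = 93.1 mm

Allowable stress σ_allow = 143/3.59 = 39.83 MPa.
Required area A = F/σ_allow = 271000/39.83 = 6803 mm².
A = πd²/4 → d = √(4A/π) = 93.07 mm.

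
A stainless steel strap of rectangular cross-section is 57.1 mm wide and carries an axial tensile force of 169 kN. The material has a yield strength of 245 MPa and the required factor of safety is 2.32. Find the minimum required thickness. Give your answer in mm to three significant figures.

σ_allow = 245/2.32 = 105.6 MPa.
Required area A = F/σ_allow = 169000/105.6 = 1600 mm².
t = A/w = 1600/57.1 = 28.03 mm.

t = 28.0 mm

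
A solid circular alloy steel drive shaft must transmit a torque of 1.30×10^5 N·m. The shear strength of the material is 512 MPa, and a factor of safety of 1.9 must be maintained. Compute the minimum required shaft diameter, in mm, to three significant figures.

Allowable shear stress τ_allow = 512/1.9 = 269.5 MPa.
For a solid shaft τ = 16T/(πd³), so d³ = 16T/(π τ_allow) = 16×1.3000×10^8/(π×269.5) = 2.457×10^6 mm³.
d = (2.457×10^6)^(1/3) = 134.9 mm.

d = 135 mm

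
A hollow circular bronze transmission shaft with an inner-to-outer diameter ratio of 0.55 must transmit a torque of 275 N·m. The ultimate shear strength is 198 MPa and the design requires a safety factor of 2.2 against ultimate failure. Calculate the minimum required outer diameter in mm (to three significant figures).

τ_allow = 198/2.2 = 90.00 MPa.
For a hollow shaft τ = 16T/[πd_o³(1−k⁴)] with k = 0.55, so 1−k⁴ = 0.9085.
d_o³ = 16T/[π τ_allow (1−k⁴)] = 16×275000/(π×90.00×0.9085) = 17130 mm³.
d_o = 25.78 mm.

d_o = 25.8 mm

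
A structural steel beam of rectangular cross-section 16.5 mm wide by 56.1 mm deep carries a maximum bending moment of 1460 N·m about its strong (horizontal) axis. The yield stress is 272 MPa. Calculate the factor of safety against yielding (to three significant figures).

Section modulus S = bh²/6 = 16.5×56.1²/6 = 8655 mm³.
σ = M/S = 1460000/8655 = 168.7 MPa.
n = 272/168.7 = 1.612.

n = 1.61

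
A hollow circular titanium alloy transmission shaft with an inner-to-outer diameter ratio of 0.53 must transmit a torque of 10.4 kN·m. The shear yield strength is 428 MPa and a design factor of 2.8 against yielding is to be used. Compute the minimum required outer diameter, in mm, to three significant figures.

d_o = 72.2 mm

τ_allow = 428/2.8 = 152.9 MPa.
For a hollow shaft τ = 16T/[πd_o³(1−k⁴)] with k = 0.53, so 1−k⁴ = 0.9211.
d_o³ = 16T/[π τ_allow (1−k⁴)] = 16×1.0400×10^7/(π×152.9×0.9211) = 376200 mm³.
d_o = 72.19 mm.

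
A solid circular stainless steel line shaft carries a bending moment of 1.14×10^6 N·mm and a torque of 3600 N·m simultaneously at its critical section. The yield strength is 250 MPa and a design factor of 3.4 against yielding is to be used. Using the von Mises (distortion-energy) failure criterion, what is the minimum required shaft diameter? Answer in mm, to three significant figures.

d = 77.2 mm

σ_allow = σ_y/n = 250/3.4 = 73.53 MPa.
For a solid shaft σ_b = 32M/(πd³) and τ = 16T/(πd³), so the von Mises stress is σ' = (16/πd³)·√(4M²+3T²).
√(4M²+3T²) = √(4×(1.140×10^6)² + 3×(3.600×10^6)²) = 6.639×10^6 N·mm.
d³ = 16×6.639×10^6/(π×73.53) = 459900 mm³.
d = 77.19 mm.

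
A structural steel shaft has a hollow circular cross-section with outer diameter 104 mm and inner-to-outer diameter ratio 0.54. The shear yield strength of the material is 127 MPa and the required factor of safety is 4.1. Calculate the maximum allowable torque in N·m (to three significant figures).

T_allow = 6260 N·m

τ_allow = 127/4.1 = 30.98 MPa.
For a hollow shaft T_allow = τ_allow·πd_o³(1−k⁴)/16 with 1−k⁴ = 0.9150, so πd_o³(1−k⁴)/16 = 202100 mm³.
T_allow = 30.98×202100 = 6.260×10^6 N·mm = 6260 N·m.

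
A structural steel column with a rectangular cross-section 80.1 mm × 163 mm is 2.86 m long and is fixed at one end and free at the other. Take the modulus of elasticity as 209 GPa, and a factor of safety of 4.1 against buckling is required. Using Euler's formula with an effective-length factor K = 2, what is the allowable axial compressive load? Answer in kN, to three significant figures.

Buckling occurs about the weak axis: I_min = h·b³/12 = 163×80.1³/12 = 6.981×10^6 mm⁴ (b = 80.1 mm is the smaller dimension).
Effective length L_e = KL = 2×2.86 m = 5720 mm.
Euler critical load P_cr = π²EI/L_e² = π²×209000×6.981×10^6/5720² = 440100 N.
P_allow = P_cr/n = 440100/4.1 = 107300 N.

P_allow = 107 kN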